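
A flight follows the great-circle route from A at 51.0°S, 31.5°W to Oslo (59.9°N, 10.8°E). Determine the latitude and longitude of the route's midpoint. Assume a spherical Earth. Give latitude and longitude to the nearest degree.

Convert each endpoint to a unit vector on the sphere (x = cos φ cos λ, y = cos φ sin λ, z = sin φ).
The central angle between the endpoints is δ = arccos(p₁·p₂) ≈ 2.025 rad (116.0°).
Interpolate at f = 1/2 with slerp weights a = sin((1−f)δ)/sin δ ≈ 0.944, b = sin(fδ)/sin δ ≈ 0.944.
p = a·p₁ + b·p₂ ≈ (0.972, -0.222, 0.083); φ = arcsin(p_z) ≈ 4.77°, λ = atan2(p_y, p_x) ≈ -12.85°.

≈ 5°N, 13°W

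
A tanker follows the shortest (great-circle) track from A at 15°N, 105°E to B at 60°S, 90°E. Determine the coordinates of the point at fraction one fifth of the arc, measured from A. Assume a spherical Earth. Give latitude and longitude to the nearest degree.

Convert each endpoint to a unit vector on the sphere (x = cos φ cos λ, y = cos φ sin λ, z = sin φ).
The central angle between the endpoints is δ = arccos(p₁·p₂) ≈ 1.326 rad (76.0°).
Interpolate at f = 1/5 with slerp weights a = sin((1−f)δ)/sin δ ≈ 0.900, b = sin(fδ)/sin δ ≈ 0.270.
p = a·p₁ + b·p₂ ≈ (-0.225, 0.974, -0.001); φ = arcsin(p_z) ≈ -0.07°, λ = atan2(p_y, p_x) ≈ 103.00°.

≈ 0°N, 103°E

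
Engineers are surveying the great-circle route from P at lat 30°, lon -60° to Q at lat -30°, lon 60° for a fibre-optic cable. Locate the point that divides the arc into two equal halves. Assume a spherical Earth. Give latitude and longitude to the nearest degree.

≈ lat 0°, lon 0°

The haversine formula gives a central angle δ ≈ 2.246 rad (128.7°) between the endpoints.
Interpolate at f = 1/2 with slerp weights a = sin((1−f)δ)/sin δ ≈ 1.155, b = sin(fδ)/sin δ ≈ 1.155.
p = a·p₁ + b·p₂ ≈ (1.000, 0.000, 0.000); φ = arcsin(p_z) ≈ 0.00°, λ = atan2(p_y, p_x) ≈ 0.00°.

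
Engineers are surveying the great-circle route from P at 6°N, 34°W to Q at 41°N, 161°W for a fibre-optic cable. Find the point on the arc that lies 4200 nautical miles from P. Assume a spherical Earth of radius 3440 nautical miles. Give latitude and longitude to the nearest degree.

From cos δ = sin φ₁ sin φ₂ + cos φ₁ cos φ₂ cos Δλ, the central angle is δ ≈ 1.964 rad (112.5°). The total great-circle distance is δ·R ≈ 1.964 × 3440 ≈ 6756 nmi, so the target fraction is f = 4200/6756 ≈ 0.622.
Interpolate at f ≈ 0.622 with slerp weights a = sin((1−f)δ)/sin δ ≈ 0.732, b = sin(fδ)/sin δ ≈ 1.017.
p = a·p₁ + b·p₂ ≈ (-0.122, -0.657, 0.744); φ = arcsin(p_z) ≈ 48.05°, λ = atan2(p_y, p_x) ≈ -100.50°.

≈ 48°N, 101°W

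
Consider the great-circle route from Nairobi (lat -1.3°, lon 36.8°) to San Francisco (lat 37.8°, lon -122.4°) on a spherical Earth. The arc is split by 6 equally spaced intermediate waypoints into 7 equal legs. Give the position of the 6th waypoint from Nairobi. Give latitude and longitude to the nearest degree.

From cos δ = sin φ₁ sin φ₂ + cos φ₁ cos φ₂ cos Δλ, the central angle is δ ≈ 2.422 rad (138.8°).
Interpolate at f = 6/7 with slerp weights a = sin((1−f)δ)/sin δ ≈ 0.515, b = sin(fδ)/sin δ ≈ 1.328.
p = a·p₁ + b·p₂ ≈ (-0.150, -0.578, 0.802); φ = arcsin(p_z) ≈ 53.35°, λ = atan2(p_y, p_x) ≈ -104.57°.

≈ lat 53°, lon -105°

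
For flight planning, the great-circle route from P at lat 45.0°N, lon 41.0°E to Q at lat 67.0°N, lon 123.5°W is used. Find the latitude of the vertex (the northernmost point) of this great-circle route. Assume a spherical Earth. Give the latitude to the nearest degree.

≈ 85°N

The great circle lies in the plane with unit normal n̂ = (p₁ × p₂)/|p₁ × p₂|.
Here n̂_z ≈ -0.080; the vertex latitude is φ_max = arccos|n̂_z| ≈ 85.4°.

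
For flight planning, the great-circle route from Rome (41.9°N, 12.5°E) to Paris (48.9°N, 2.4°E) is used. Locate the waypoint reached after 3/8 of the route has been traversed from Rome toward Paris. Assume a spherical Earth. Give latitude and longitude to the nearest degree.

≈ (45°N, 9°E)

Write both endpoints as unit vectors p₁, p₂ with components (cos φ cos λ, cos φ sin λ, sin φ).
The central angle between the endpoints is δ = arccos(p₁·p₂) ≈ 0.174 rad (9.9°).
Interpolate at f = 3/8 with slerp weights a = sin((1−f)δ)/sin δ ≈ 0.627, b = sin(fδ)/sin δ ≈ 0.377.
p = a·p₁ + b·p₂ ≈ (0.703, 0.111, 0.702); φ = arcsin(p_z) ≈ 44.63°, λ = atan2(p_y, p_x) ≈ 9.00°.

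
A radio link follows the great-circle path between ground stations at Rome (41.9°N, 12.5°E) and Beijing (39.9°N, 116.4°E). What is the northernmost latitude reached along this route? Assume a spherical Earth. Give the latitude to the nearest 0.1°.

The great circle lies in the plane with unit normal n̂ = (p₁ × p₂)/|p₁ × p₂|.
Here n̂_z ≈ +0.579; the vertex latitude is φ_max = arccos|n̂_z| ≈ 54.6°.

≈ 54.6°N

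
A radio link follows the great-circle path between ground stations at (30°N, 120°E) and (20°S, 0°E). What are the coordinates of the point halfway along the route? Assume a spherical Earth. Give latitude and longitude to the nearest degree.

From cos δ = sin φ₁ sin φ₂ + cos φ₁ cos φ₂ cos Δλ, the central angle is δ ≈ 2.187 rad (125.3°).
Interpolate at f = 1/2 with slerp weights a = sin((1−f)δ)/sin δ ≈ 1.088, b = sin(fδ)/sin δ ≈ 1.088.
p = a·p₁ + b·p₂ ≈ (0.551, 0.816, 0.172); φ = arcsin(p_z) ≈ 9.90°, λ = atan2(p_y, p_x) ≈ 55.96°.

≈ (10°N, 56°E)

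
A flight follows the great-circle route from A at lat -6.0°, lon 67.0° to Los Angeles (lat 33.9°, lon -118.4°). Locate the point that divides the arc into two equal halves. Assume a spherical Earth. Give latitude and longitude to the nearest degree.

Convert each endpoint to a unit vector on the sphere (x = cos φ cos λ, y = cos φ sin λ, z = sin φ).
The central angle between the endpoints is δ = arccos(p₁·p₂) ≈ 2.647 rad (151.7°).
Interpolate at f = 1/2 with slerp weights a = sin((1−f)δ)/sin δ ≈ 2.042, b = sin(fδ)/sin δ ≈ 2.042.
p = a·p₁ + b·p₂ ≈ (-0.013, 0.378, 0.926); φ = arcsin(p_z) ≈ 67.75°, λ = atan2(p_y, p_x) ≈ 91.91°.

≈ lat 68°, lon 92°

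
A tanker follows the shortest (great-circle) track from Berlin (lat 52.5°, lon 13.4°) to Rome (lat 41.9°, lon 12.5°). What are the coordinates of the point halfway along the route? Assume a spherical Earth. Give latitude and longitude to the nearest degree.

≈ lat 47°, lon 13°

Write both endpoints as unit vectors p₁, p₂ with components (cos φ cos λ, cos φ sin λ, sin φ).
The central angle between the endpoints is δ = arccos(p₁·p₂) ≈ 0.185 rad (10.6°).
Interpolate at f = 1/2 with slerp weights a = sin((1−f)δ)/sin δ ≈ 0.502, b = sin(fδ)/sin δ ≈ 0.502.
p = a·p₁ + b·p₂ ≈ (0.662, 0.152, 0.734); φ = arcsin(p_z) ≈ 47.20°, λ = atan2(p_y, p_x) ≈ 12.90°.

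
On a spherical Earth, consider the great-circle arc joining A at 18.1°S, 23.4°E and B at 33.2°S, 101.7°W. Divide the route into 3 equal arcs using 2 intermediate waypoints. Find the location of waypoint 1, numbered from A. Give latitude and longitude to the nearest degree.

≈ 40°S, 9°W

Write both endpoints as unit vectors p₁, p₂ with components (cos φ cos λ, cos φ sin λ, sin φ).
The central angle between the endpoints is δ = arccos(p₁·p₂) ≈ 1.862 rad (106.7°).
Interpolate at f = 1/3 with slerp weights a = sin((1−f)δ)/sin δ ≈ 0.988, b = sin(fδ)/sin δ ≈ 0.607.
p = a·p₁ + b·p₂ ≈ (0.759, -0.125, -0.639); φ = arcsin(p_z) ≈ -39.75°, λ = atan2(p_y, p_x) ≈ -9.33°.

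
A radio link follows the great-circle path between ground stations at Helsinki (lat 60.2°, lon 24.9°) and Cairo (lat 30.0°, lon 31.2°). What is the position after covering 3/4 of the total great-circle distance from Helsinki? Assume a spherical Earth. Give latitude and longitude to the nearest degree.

≈ lat 38°, lon 30°

Write both endpoints as unit vectors p₁, p₂ with components (cos φ cos λ, cos φ sin λ, sin φ).
The central angle between the endpoints is δ = arccos(p₁·p₂) ≈ 0.532 rad (30.5°).
Interpolate at f = 3/4 with slerp weights a = sin((1−f)δ)/sin δ ≈ 0.261, b = sin(fδ)/sin δ ≈ 0.766.
p = a·p₁ + b·p₂ ≈ (0.685, 0.398, 0.610); φ = arcsin(p_z) ≈ 37.58°, λ = atan2(p_y, p_x) ≈ 30.17°.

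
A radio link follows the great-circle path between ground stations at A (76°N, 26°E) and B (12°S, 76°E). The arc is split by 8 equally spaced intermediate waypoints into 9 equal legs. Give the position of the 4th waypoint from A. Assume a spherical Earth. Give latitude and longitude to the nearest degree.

≈ (39°N, 65°E)

The haversine formula gives a central angle δ ≈ 1.620 rad (92.8°) between the endpoints.
Interpolate at f = 4/9 with slerp weights a = sin((1−f)δ)/sin δ ≈ 0.784, b = sin(fδ)/sin δ ≈ 0.660.
p = a·p₁ + b·p₂ ≈ (0.327, 0.710, 0.624); φ = arcsin(p_z) ≈ 38.60°, λ = atan2(p_y, p_x) ≈ 65.28°.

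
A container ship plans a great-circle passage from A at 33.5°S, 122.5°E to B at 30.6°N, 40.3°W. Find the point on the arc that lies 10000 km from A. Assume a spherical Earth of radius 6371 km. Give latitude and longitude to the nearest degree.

Convert each endpoint to a unit vector on the sphere (x = cos φ cos λ, y = cos φ sin λ, z = sin φ).
The central angle between the endpoints is δ = arccos(p₁·p₂) ≈ 2.882 rad (165.2°). The total great-circle distance is δ·R ≈ 2.882 × 6371 ≈ 18364 km, so the target fraction is f = 10000/18364 ≈ 0.545.
Interpolate at f ≈ 0.545 with slerp weights a = sin((1−f)δ)/sin δ ≈ 3.774, b = sin(fδ)/sin δ ≈ 3.903.
p = a·p₁ + b·p₂ ≈ (0.871, 0.481, -0.096); φ = arcsin(p_z) ≈ -5.52°, λ = atan2(p_y, p_x) ≈ 28.92°.

≈ 6°S, 29°E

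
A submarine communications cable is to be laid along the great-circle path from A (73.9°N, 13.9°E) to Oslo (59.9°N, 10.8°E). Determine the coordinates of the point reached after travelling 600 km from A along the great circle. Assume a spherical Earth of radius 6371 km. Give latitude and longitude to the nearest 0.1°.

≈ (68.5°N, 12.3°E)

Write both endpoints as unit vectors p₁, p₂ with components (cos φ cos λ, cos φ sin λ, sin φ).
The central angle between the endpoints is δ = arccos(p₁·p₂) ≈ 0.245 rad (14.0°). The total great-circle distance is δ·R ≈ 0.245 × 6371 ≈ 1562 km, so the target fraction is f = 600/1562 ≈ 0.384.
Interpolate at f ≈ 0.384 with slerp weights a = sin((1−f)δ)/sin δ ≈ 0.620, b = sin(fδ)/sin δ ≈ 0.387.
p = a·p₁ + b·p₂ ≈ (0.358, 0.078, 0.931); φ = arcsin(p_z) ≈ 68.53°, λ = atan2(p_y, p_x) ≈ 12.26°.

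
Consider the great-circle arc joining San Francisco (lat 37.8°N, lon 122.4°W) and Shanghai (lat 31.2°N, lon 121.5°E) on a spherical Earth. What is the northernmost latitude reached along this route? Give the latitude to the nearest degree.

The great circle lies in the plane with unit normal n̂ = (p₁ × p₂)/|p₁ × p₂|.
Here n̂_z ≈ -0.607; the vertex latitude is φ_max = arccos|n̂_z| ≈ 52.6°.
Check via Clairaut: cos φ_max = |cos φ₁| · sin C = cos(37.8°)·sin(50.2°) ≈ 0.607, again giving ≈ 52.6°.

≈ 53°N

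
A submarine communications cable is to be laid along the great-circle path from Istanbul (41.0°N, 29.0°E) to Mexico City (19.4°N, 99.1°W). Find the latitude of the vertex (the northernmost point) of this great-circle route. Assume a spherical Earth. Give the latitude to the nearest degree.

The great circle lies in the plane with unit normal n̂ = (p₁ × p₂)/|p₁ × p₂|.
Here n̂_z ≈ -0.574; the vertex latitude is φ_max = arccos|n̂_z| ≈ 54.9°.
Check via Clairaut: cos φ_max = |cos φ₁| · sin C = cos(41.0°)·sin(49.6°) ≈ 0.574, again giving ≈ 54.9°.

≈ 55°N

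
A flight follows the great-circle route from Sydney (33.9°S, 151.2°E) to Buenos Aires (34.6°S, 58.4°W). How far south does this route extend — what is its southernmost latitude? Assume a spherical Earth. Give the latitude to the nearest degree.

The great circle lies in the plane with unit normal n̂ = (p₁ × p₂)/|p₁ × p₂|.
Here n̂_z ≈ +0.351; the vertex latitude is φ_max = arccos|n̂_z| ≈ 69.4°.

≈ 69°S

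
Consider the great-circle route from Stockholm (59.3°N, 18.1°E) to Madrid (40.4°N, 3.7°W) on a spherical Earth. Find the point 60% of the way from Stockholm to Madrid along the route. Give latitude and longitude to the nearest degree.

≈ 48°N, 3°E

Write both endpoints as unit vectors p₁, p₂ with components (cos φ cos λ, cos φ sin λ, sin φ).
The central angle between the endpoints is δ = arccos(p₁·p₂) ≈ 0.407 rad (23.3°).
Interpolate at f = 0.60 with slerp weights a = sin((1−f)δ)/sin δ ≈ 0.409, b = sin(fδ)/sin δ ≈ 0.611.
p = a·p₁ + b·p₂ ≈ (0.663, 0.035, 0.748); φ = arcsin(p_z) ≈ 48.41°, λ = atan2(p_y, p_x) ≈ 3.02°.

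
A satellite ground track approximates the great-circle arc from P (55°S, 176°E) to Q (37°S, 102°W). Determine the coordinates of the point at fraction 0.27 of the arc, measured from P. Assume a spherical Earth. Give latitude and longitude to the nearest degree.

≈ (57°S, 157°W)

Convert each endpoint to a unit vector on the sphere (x = cos φ cos λ, y = cos φ sin λ, z = sin φ).
The central angle between the endpoints is δ = arccos(p₁·p₂) ≈ 0.980 rad (56.2°).
Interpolate at f = 0.27 with slerp weights a = sin((1−f)δ)/sin δ ≈ 0.790, b = sin(fδ)/sin δ ≈ 0.315.
p = a·p₁ + b·p₂ ≈ (-0.504, -0.214, -0.837); φ = arcsin(p_z) ≈ -56.78°, λ = atan2(p_y, p_x) ≈ -156.96°.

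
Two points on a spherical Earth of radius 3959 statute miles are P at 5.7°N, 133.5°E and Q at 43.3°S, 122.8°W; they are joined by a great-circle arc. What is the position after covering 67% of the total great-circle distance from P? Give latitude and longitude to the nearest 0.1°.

≈ 37.2°S, 167.5°W

The haversine formula gives a central angle δ ≈ 1.813 rad (103.9°) between the endpoints.
Interpolate at f = 0.67 with slerp weights a = sin((1−f)δ)/sin δ ≈ 0.580, b = sin(fδ)/sin δ ≈ 0.965.
p = a·p₁ + b·p₂ ≈ (-0.778, -0.172, -0.604); φ = arcsin(p_z) ≈ -37.19°, λ = atan2(p_y, p_x) ≈ -167.54°.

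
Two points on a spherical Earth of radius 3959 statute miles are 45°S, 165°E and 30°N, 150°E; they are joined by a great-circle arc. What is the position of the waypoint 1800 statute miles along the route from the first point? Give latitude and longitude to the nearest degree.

Convert each endpoint to a unit vector on the sphere (x = cos φ cos λ, y = cos φ sin λ, z = sin φ).
The central angle between the endpoints is δ = arccos(p₁·p₂) ≈ 1.331 rad (76.2°). The total great-circle distance is δ·R ≈ 1.331 × 3959 ≈ 5268 mi, so the target fraction is f = 1800/5268 ≈ 0.342.
Interpolate at f ≈ 0.342 with slerp weights a = sin((1−f)δ)/sin δ ≈ 0.791, b = sin(fδ)/sin δ ≈ 0.452.
p = a·p₁ + b·p₂ ≈ (-0.879, 0.341, -0.333); φ = arcsin(p_z) ≈ -19.46°, λ = atan2(p_y, p_x) ≈ 158.83°.

≈ 19°S, 159°E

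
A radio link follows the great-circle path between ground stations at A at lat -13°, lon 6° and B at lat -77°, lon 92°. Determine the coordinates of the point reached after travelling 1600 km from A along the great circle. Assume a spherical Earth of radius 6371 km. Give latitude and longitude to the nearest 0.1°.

≈ lat -27.0°, lon 9.7°

Write both endpoints as unit vectors p₁, p₂ with components (cos φ cos λ, cos φ sin λ, sin φ).
The central angle between the endpoints is δ = arccos(p₁·p₂) ≈ 1.334 rad (76.4°). The total great-circle distance is δ·R ≈ 1.334 × 6371 ≈ 8500 km, so the target fraction is f = 1600/8500 ≈ 0.188.
Interpolate at f ≈ 0.188 with slerp weights a = sin((1−f)δ)/sin δ ≈ 0.909, b = sin(fδ)/sin δ ≈ 0.256.
p = a·p₁ + b·p₂ ≈ (0.879, 0.150, -0.453); φ = arcsin(p_z) ≈ -26.97°, λ = atan2(p_y, p_x) ≈ 9.69°.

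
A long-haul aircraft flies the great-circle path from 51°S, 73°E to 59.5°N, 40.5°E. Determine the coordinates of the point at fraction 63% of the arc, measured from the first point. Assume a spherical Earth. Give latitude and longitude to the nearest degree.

≈ 19°N, 56°E

The haversine formula gives a central angle δ ≈ 1.983 rad (113.6°) between the endpoints.
Interpolate at f = 0.63 with slerp weights a = sin((1−f)δ)/sin δ ≈ 0.731, b = sin(fδ)/sin δ ≈ 1.035.
p = a·p₁ + b·p₂ ≈ (0.534, 0.781, 0.324); φ = arcsin(p_z) ≈ 18.92°, λ = atan2(p_y, p_x) ≈ 55.64°.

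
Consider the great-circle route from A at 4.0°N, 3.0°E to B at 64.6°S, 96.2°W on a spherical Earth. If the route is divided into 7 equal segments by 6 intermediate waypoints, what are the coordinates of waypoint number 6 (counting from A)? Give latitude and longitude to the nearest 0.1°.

≈ 62.7°S, 64.8°W

Convert each endpoint to a unit vector on the sphere (x = cos φ cos λ, y = cos φ sin λ, z = sin φ).
The central angle between the endpoints is δ = arccos(p₁·p₂) ≈ 1.703 rad (97.6°).
Interpolate at f = 6/7 with slerp weights a = sin((1−f)δ)/sin δ ≈ 0.243, b = sin(fδ)/sin δ ≈ 1.002.
p = a·p₁ + b·p₂ ≈ (0.196, -0.415, -0.889); φ = arcsin(p_z) ≈ -62.70°, λ = atan2(p_y, p_x) ≈ -64.76°.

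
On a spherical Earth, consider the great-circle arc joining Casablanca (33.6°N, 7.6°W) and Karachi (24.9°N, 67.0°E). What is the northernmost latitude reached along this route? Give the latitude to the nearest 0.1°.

The great circle lies in the plane with unit normal n̂ = (p₁ × p₂)/|p₁ × p₂|.
Here n̂_z ≈ +0.808; the vertex latitude is φ_max = arccos|n̂_z| ≈ 36.1°.

≈ 36.1°N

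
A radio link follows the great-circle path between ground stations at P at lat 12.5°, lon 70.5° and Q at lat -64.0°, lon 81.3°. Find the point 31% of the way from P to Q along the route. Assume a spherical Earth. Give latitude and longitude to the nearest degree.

Write both endpoints as unit vectors p₁, p₂ with components (cos φ cos λ, cos φ sin λ, sin φ).
The central angle between the endpoints is δ = arccos(p₁·p₂) ≈ 1.343 rad (76.9°).
Interpolate at f = 0.31 with slerp weights a = sin((1−f)δ)/sin δ ≈ 0.821, b = sin(fδ)/sin δ ≈ 0.415.
p = a·p₁ + b·p₂ ≈ (0.295, 0.935, -0.195); φ = arcsin(p_z) ≈ -11.27°, λ = atan2(p_y, p_x) ≈ 72.49°.

≈ lat -11°, lon 72°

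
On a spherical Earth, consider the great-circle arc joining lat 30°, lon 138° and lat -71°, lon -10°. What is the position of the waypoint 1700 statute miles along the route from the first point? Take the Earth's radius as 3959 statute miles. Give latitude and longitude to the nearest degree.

Convert each endpoint to a unit vector on the sphere (x = cos φ cos λ, y = cos φ sin λ, z = sin φ).
The central angle between the endpoints is δ = arccos(p₁·p₂) ≈ 2.363 rad (135.4°). The total great-circle distance is δ·R ≈ 2.363 × 3959 ≈ 9355 mi, so the target fraction is f = 1700/9355 ≈ 0.182.
Interpolate at f ≈ 0.182 with slerp weights a = sin((1−f)δ)/sin δ ≈ 1.331, b = sin(fδ)/sin δ ≈ 0.593.
p = a·p₁ + b·p₂ ≈ (-0.667, 0.738, 0.105); φ = arcsin(p_z) ≈ 6.03°, λ = atan2(p_y, p_x) ≈ 132.10°.

≈ lat 6°, lon 132°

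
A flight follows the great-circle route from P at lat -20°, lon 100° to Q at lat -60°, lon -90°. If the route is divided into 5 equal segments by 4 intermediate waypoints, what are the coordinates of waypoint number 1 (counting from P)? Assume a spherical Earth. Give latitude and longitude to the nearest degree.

≈ lat -40°, lon 102°

The haversine formula gives a central angle δ ≈ 1.738 rad (99.6°) between the endpoints.
Interpolate at f = 1/5 with slerp weights a = sin((1−f)δ)/sin δ ≈ 0.998, b = sin(fδ)/sin δ ≈ 0.345.
p = a·p₁ + b·p₂ ≈ (-0.163, 0.751, -0.640); φ = arcsin(p_z) ≈ -39.82°, λ = atan2(p_y, p_x) ≈ 102.24°.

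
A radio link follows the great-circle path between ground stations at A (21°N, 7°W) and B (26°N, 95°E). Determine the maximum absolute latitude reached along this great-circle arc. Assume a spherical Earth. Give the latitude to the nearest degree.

≈ 35°N

The great circle lies in the plane with unit normal n̂ = (p₁ × p₂)/|p₁ × p₂|.
Here n̂_z ≈ +0.821; the vertex latitude is φ_max = arccos|n̂_z| ≈ 34.8°.
Check via Clairaut: cos φ_max = |cos φ₁| · sin C = cos(21.0°)·sin(61.6°) ≈ 0.821, again giving ≈ 34.8°.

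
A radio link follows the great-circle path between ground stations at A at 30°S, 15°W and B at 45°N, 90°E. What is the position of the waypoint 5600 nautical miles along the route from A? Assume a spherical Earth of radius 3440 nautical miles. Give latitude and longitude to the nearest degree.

≈ 34°N, 57°E

The haversine formula gives a central angle δ ≈ 2.108 rad (120.8°) between the endpoints. The total great-circle distance is δ·R ≈ 2.108 × 3440 ≈ 7253 nmi, so the target fraction is f = 5600/7253 ≈ 0.772.
Interpolate at f ≈ 0.772 with slerp weights a = sin((1−f)δ)/sin δ ≈ 0.538, b = sin(fδ)/sin δ ≈ 1.162.
p = a·p₁ + b·p₂ ≈ (0.450, 0.701, 0.553); φ = arcsin(p_z) ≈ 33.56°, λ = atan2(p_y, p_x) ≈ 57.31°.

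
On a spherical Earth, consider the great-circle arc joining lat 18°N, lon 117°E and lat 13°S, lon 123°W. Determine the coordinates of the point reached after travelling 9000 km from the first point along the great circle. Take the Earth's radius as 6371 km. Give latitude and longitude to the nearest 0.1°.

Convert each endpoint to a unit vector on the sphere (x = cos φ cos λ, y = cos φ sin λ, z = sin φ).
The central angle between the endpoints is δ = arccos(p₁·p₂) ≈ 2.133 rad (122.2°). The total great-circle distance is δ·R ≈ 2.133 × 6371 ≈ 13588 km, so the target fraction is f = 9000/13588 ≈ 0.662.
Interpolate at f ≈ 0.662 with slerp weights a = sin((1−f)δ)/sin δ ≈ 0.779, b = sin(fδ)/sin δ ≈ 1.167.
p = a·p₁ + b·p₂ ≈ (-0.956, -0.293, -0.022); φ = arcsin(p_z) ≈ -1.24°, λ = atan2(p_y, p_x) ≈ -162.94°.

≈ lat 1.2°S, lon 162.9°W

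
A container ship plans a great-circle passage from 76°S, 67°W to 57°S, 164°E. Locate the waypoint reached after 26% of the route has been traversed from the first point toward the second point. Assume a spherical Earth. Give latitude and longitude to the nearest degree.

≈ 81°S, 120°W

Write both endpoints as unit vectors p₁, p₂ with components (cos φ cos λ, cos φ sin λ, sin φ).
The central angle between the endpoints is δ = arccos(p₁·p₂) ≈ 0.751 rad (43.0°).
Interpolate at f = 0.26 with slerp weights a = sin((1−f)δ)/sin δ ≈ 0.773, b = sin(fδ)/sin δ ≈ 0.284.
p = a·p₁ + b·p₂ ≈ (-0.076, -0.129, -0.989); φ = arcsin(p_z) ≈ -81.37°, λ = atan2(p_y, p_x) ≈ -120.34°.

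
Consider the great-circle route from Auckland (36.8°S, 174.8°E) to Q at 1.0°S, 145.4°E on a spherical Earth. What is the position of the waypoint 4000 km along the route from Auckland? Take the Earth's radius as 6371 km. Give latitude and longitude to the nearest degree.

≈ 8°S, 150°E

Convert each endpoint to a unit vector on the sphere (x = cos φ cos λ, y = cos φ sin λ, z = sin φ).
The central angle between the endpoints is δ = arccos(p₁·p₂) ≈ 0.784 rad (44.9°). The total great-circle distance is δ·R ≈ 0.784 × 6371 ≈ 4996 km, so the target fraction is f = 4000/4996 ≈ 0.801.
Interpolate at f ≈ 0.801 with slerp weights a = sin((1−f)δ)/sin δ ≈ 0.220, b = sin(fδ)/sin δ ≈ 0.832.
p = a·p₁ + b·p₂ ≈ (-0.860, 0.488, -0.147); φ = arcsin(p_z) ≈ -8.43°, λ = atan2(p_y, p_x) ≈ 150.43°.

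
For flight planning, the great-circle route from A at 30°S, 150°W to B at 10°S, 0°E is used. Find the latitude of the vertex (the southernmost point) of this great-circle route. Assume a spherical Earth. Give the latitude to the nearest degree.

The great circle lies in the plane with unit normal n̂ = (p₁ × p₂)/|p₁ × p₂|.
Here n̂_z ≈ +0.562; the vertex latitude is φ_max = arccos|n̂_z| ≈ 55.8°.

≈ 56°S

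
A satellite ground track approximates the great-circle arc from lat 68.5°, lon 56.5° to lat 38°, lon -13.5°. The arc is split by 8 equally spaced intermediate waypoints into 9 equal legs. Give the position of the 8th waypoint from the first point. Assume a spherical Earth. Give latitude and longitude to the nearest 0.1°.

Write both endpoints as unit vectors p₁, p₂ with components (cos φ cos λ, cos φ sin λ, sin φ).
The central angle between the endpoints is δ = arccos(p₁·p₂) ≈ 0.834 rad (47.8°).
Interpolate at f = 8/9 with slerp weights a = sin((1−f)δ)/sin δ ≈ 0.125, b = sin(fδ)/sin δ ≈ 0.912.
p = a·p₁ + b·p₂ ≈ (0.724, -0.130, 0.678); φ = arcsin(p_z) ≈ 42.66°, λ = atan2(p_y, p_x) ≈ -10.15°.

≈ lat 42.7°, lon -10.1°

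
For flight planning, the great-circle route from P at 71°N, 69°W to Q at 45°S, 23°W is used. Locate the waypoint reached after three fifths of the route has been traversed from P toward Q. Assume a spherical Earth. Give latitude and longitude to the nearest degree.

Write both endpoints as unit vectors p₁, p₂ with components (cos φ cos λ, cos φ sin λ, sin φ).
The central angle between the endpoints is δ = arccos(p₁·p₂) ≈ 2.104 rad (120.6°).
Interpolate at f = 3/5 with slerp weights a = sin((1−f)δ)/sin δ ≈ 0.866, b = sin(fδ)/sin δ ≈ 1.107.
p = a·p₁ + b·p₂ ≈ (0.821, -0.569, 0.036); φ = arcsin(p_z) ≈ 2.09°, λ = atan2(p_y, p_x) ≈ -34.71°.

≈ 2°N, 35°W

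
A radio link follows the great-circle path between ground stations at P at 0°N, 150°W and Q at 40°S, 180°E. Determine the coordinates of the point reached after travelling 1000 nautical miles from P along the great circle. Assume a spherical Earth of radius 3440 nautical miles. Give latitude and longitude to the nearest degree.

Convert each endpoint to a unit vector on the sphere (x = cos φ cos λ, y = cos φ sin λ, z = sin φ).
The central angle between the endpoints is δ = arccos(p₁·p₂) ≈ 0.845 rad (48.4°). The total great-circle distance is δ·R ≈ 0.845 × 3440 ≈ 2908 nmi, so the target fraction is f = 1000/2908 ≈ 0.344.
Interpolate at f ≈ 0.344 with slerp weights a = sin((1−f)δ)/sin δ ≈ 0.704, b = sin(fδ)/sin δ ≈ 0.383.
p = a·p₁ + b·p₂ ≈ (-0.903, -0.352, -0.246); φ = arcsin(p_z) ≈ -14.25°, λ = atan2(p_y, p_x) ≈ -158.71°.

≈ 14°S, 159°W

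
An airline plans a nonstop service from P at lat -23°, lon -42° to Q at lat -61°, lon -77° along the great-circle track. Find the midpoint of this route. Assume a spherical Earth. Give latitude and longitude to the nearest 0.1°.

Write both endpoints as unit vectors p₁, p₂ with components (cos φ cos λ, cos φ sin λ, sin φ).
The central angle between the endpoints is δ = arccos(p₁·p₂) ≈ 0.785 rad (45.0°).
Interpolate at f = 1/2 with slerp weights a = sin((1−f)δ)/sin δ ≈ 0.541, b = sin(fδ)/sin δ ≈ 0.541.
p = a·p₁ + b·p₂ ≈ (0.429, -0.589, -0.685); φ = arcsin(p_z) ≈ -43.22°, λ = atan2(p_y, p_x) ≈ -53.92°.

≈ lat -43.2°, lon -53.9°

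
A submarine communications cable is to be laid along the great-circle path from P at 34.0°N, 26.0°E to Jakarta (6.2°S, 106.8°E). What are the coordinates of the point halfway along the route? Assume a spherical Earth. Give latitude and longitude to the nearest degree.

From cos δ = sin φ₁ sin φ₂ + cos φ₁ cos φ₂ cos Δλ, the central angle is δ ≈ 1.499 rad (85.9°).
Interpolate at f = 1/2 with slerp weights a = sin((1−f)δ)/sin δ ≈ 0.683, b = sin(fδ)/sin δ ≈ 0.683.
p = a·p₁ + b·p₂ ≈ (0.313, 0.898, 0.308); φ = arcsin(p_z) ≈ 17.95°, λ = atan2(p_y, p_x) ≈ 70.81°.

≈ 18°N, 71°E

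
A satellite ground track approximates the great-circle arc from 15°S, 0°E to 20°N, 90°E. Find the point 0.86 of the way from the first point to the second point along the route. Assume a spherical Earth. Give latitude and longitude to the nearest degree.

≈ 16°N, 77°E

Write both endpoints as unit vectors p₁, p₂ with components (cos φ cos λ, cos φ sin λ, sin φ).
The central angle between the endpoints is δ = arccos(p₁·p₂) ≈ 1.659 rad (95.1°).
Interpolate at f = 0.86 with slerp weights a = sin((1−f)δ)/sin δ ≈ 0.231, b = sin(fδ)/sin δ ≈ 0.994.
p = a·p₁ + b·p₂ ≈ (0.223, 0.934, 0.280); φ = arcsin(p_z) ≈ 16.26°, λ = atan2(p_y, p_x) ≈ 76.55°.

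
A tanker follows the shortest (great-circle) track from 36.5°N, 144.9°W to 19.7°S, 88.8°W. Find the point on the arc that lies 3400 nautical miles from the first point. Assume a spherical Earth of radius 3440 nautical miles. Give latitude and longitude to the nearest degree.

≈ 4°S, 103°W

From cos δ = sin φ₁ sin φ₂ + cos φ₁ cos φ₂ cos Δλ, the central angle is δ ≈ 1.347 rad (77.2°). The total great-circle distance is δ·R ≈ 1.347 × 3440 ≈ 4635 nmi, so the target fraction is f = 3400/4635 ≈ 0.734.
Interpolate at f ≈ 0.734 with slerp weights a = sin((1−f)δ)/sin δ ≈ 0.360, b = sin(fδ)/sin δ ≈ 0.856.
p = a·p₁ + b·p₂ ≈ (-0.220, -0.973, -0.074); φ = arcsin(p_z) ≈ -4.27°, λ = atan2(p_y, p_x) ≈ -102.75°.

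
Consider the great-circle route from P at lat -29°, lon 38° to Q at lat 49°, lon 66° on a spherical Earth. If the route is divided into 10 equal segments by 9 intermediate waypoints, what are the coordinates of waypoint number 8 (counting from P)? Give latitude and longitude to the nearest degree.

≈ lat 34°, lon 58°

Convert each endpoint to a unit vector on the sphere (x = cos φ cos λ, y = cos φ sin λ, z = sin φ).
The central angle between the endpoints is δ = arccos(p₁·p₂) ≈ 1.430 rad (81.9°).
Interpolate at f = 8/10 with slerp weights a = sin((1−f)δ)/sin δ ≈ 0.285, b = sin(fδ)/sin δ ≈ 0.919.
p = a·p₁ + b·p₂ ≈ (0.442, 0.704, 0.556); φ = arcsin(p_z) ≈ 33.76°, λ = atan2(p_y, p_x) ≈ 57.91°.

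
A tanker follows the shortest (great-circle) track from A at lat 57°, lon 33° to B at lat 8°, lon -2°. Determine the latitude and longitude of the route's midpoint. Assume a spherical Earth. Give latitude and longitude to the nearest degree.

≈ lat 34°, lon 10°

Convert each endpoint to a unit vector on the sphere (x = cos φ cos λ, y = cos φ sin λ, z = sin φ).
The central angle between the endpoints is δ = arccos(p₁·p₂) ≈ 0.978 rad (56.0°).
Interpolate at f = 1/2 with slerp weights a = sin((1−f)δ)/sin δ ≈ 0.566, b = sin(fδ)/sin δ ≈ 0.566.
p = a·p₁ + b·p₂ ≈ (0.819, 0.148, 0.554); φ = arcsin(p_z) ≈ 33.63°, λ = atan2(p_y, p_x) ≈ 10.27°.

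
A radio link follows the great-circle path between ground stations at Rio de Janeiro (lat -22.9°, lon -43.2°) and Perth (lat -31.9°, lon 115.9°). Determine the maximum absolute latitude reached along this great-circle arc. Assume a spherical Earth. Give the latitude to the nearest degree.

≈ -71°

The great circle lies in the plane with unit normal n̂ = (p₁ × p₂)/|p₁ × p₂|.
Here n̂_z ≈ +0.328; the vertex latitude is φ_max = arccos|n̂_z| ≈ 70.9°.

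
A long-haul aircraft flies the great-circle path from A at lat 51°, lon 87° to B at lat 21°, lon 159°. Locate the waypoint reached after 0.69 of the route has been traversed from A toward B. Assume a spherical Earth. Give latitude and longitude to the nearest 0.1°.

≈ lat 34.6°, lon 143.2°

Write both endpoints as unit vectors p₁, p₂ with components (cos φ cos λ, cos φ sin λ, sin φ).
The central angle between the endpoints is δ = arccos(p₁·p₂) ≈ 1.093 rad (62.6°).
Interpolate at f = 0.69 with slerp weights a = sin((1−f)δ)/sin δ ≈ 0.374, b = sin(fδ)/sin δ ≈ 0.771.
p = a·p₁ + b·p₂ ≈ (-0.660, 0.493, 0.567); φ = arcsin(p_z) ≈ 34.55°, λ = atan2(p_y, p_x) ≈ 143.22°.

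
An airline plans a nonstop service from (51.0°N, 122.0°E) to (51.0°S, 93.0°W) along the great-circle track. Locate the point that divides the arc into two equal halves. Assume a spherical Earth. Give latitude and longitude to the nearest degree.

From cos δ = sin φ₁ sin φ₂ + cos φ₁ cos φ₂ cos Δλ, the central angle is δ ≈ 2.761 rad (158.2°).
Interpolate at f = 1/2 with slerp weights a = sin((1−f)δ)/sin δ ≈ 2.642, b = sin(fδ)/sin δ ≈ 2.642.
p = a·p₁ + b·p₂ ≈ (-0.968, -0.250, 0.000); φ = arcsin(p_z) ≈ 0.00°, λ = atan2(p_y, p_x) ≈ -165.50°.

≈ (0°N, 166°W)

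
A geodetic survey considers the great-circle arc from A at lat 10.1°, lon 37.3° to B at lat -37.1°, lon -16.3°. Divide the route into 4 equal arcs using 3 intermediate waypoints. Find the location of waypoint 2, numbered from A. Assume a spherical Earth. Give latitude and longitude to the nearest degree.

≈ lat -15°, lon 14°

From cos δ = sin φ₁ sin φ₂ + cos φ₁ cos φ₂ cos Δλ, the central angle is δ ≈ 1.202 rad (68.9°).
Interpolate at f = 2/4 with slerp weights a = sin((1−f)δ)/sin δ ≈ 0.606, b = sin(fδ)/sin δ ≈ 0.606.
p = a·p₁ + b·p₂ ≈ (0.939, 0.226, -0.259); φ = arcsin(p_z) ≈ -15.03°, λ = atan2(p_y, p_x) ≈ 13.53°.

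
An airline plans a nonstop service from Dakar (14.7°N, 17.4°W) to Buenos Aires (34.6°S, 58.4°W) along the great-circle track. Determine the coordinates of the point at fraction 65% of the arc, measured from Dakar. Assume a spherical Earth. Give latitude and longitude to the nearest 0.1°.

Convert each endpoint to a unit vector on the sphere (x = cos φ cos λ, y = cos φ sin λ, z = sin φ).
The central angle between the endpoints is δ = arccos(p₁·p₂) ≈ 1.096 rad (62.8°).
Interpolate at f = 0.65 with slerp weights a = sin((1−f)δ)/sin δ ≈ 0.421, b = sin(fδ)/sin δ ≈ 0.735.
p = a·p₁ + b·p₂ ≈ (0.705, -0.637, -0.311); φ = arcsin(p_z) ≈ -18.09°, λ = atan2(p_y, p_x) ≈ -42.08°.

≈ 18.1°S, 42.1°W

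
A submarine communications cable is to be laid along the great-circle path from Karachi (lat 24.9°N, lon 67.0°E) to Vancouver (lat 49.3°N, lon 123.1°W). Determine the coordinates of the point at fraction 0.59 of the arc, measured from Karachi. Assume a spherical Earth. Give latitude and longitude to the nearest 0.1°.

Convert each endpoint to a unit vector on the sphere (x = cos φ cos λ, y = cos φ sin λ, z = sin φ).
The central angle between the endpoints is δ = arccos(p₁·p₂) ≈ 1.837 rad (105.3°).
Interpolate at f = 0.59 with slerp weights a = sin((1−f)δ)/sin δ ≈ 0.709, b = sin(fδ)/sin δ ≈ 0.916.
p = a·p₁ + b·p₂ ≈ (-0.075, 0.092, 0.993); φ = arcsin(p_z) ≈ 83.21°, λ = atan2(p_y, p_x) ≈ 129.32°.

≈ lat 83.2°N, lon 129.3°E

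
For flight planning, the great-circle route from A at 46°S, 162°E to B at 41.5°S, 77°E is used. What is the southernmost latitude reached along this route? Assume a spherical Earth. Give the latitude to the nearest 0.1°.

≈ 52.6°S

The great circle lies in the plane with unit normal n̂ = (p₁ × p₂)/|p₁ × p₂|.
Here n̂_z ≈ -0.608; the vertex latitude is φ_max = arccos|n̂_z| ≈ 52.6°.
Check via Clairaut: cos φ_max = |cos φ₁| · sin C = cos(46.0°)·sin(119.0°) ≈ 0.608, again giving ≈ 52.6°.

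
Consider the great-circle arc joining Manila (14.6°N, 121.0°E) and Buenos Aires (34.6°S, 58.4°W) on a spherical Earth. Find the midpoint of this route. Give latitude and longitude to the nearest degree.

Write both endpoints as unit vectors p₁, p₂ with components (cos φ cos λ, cos φ sin λ, sin φ).
The central angle between the endpoints is δ = arccos(p₁·p₂) ≈ 2.792 rad (160.0°).
Interpolate at f = 1/2 with slerp weights a = sin((1−f)δ)/sin δ ≈ 2.878, b = sin(fδ)/sin δ ≈ 2.878.
p = a·p₁ + b·p₂ ≈ (-0.193, 0.370, -0.909); φ = arcsin(p_z) ≈ -65.35°, λ = atan2(p_y, p_x) ≈ 117.59°.

≈ (65°S, 118°E)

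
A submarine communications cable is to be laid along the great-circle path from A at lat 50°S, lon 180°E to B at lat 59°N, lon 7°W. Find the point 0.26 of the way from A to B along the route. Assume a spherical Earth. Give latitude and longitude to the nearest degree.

Convert each endpoint to a unit vector on the sphere (x = cos φ cos λ, y = cos φ sin λ, z = sin φ).
The central angle between the endpoints is δ = arccos(p₁·p₂) ≈ 2.969 rad (170.1°).
Interpolate at f = 0.26 with slerp weights a = sin((1−f)δ)/sin δ ≈ 4.729, b = sin(fδ)/sin δ ≈ 4.073.
p = a·p₁ + b·p₂ ≈ (-0.958, -0.256, -0.132); φ = arcsin(p_z) ≈ -7.56°, λ = atan2(p_y, p_x) ≈ -165.06°.

≈ lat 8°S, lon 165°W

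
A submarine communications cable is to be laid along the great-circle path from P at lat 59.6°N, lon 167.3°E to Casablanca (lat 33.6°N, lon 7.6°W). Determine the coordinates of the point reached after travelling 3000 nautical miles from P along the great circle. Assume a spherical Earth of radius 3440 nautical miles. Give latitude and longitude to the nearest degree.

Write both endpoints as unit vectors p₁, p₂ with components (cos φ cos λ, cos φ sin λ, sin φ).
The central angle between the endpoints is δ = arccos(p₁·p₂) ≈ 1.513 rad (86.7°). The total great-circle distance is δ·R ≈ 1.513 × 3440 ≈ 5206 nmi, so the target fraction is f = 3000/5206 ≈ 0.576.
Interpolate at f ≈ 0.576 with slerp weights a = sin((1−f)δ)/sin δ ≈ 0.599, b = sin(fδ)/sin δ ≈ 0.767.
p = a·p₁ + b·p₂ ≈ (0.337, -0.018, 0.941); φ = arcsin(p_z) ≈ 70.25°, λ = atan2(p_y, p_x) ≈ -3.03°.

≈ lat 70°N, lon 3°W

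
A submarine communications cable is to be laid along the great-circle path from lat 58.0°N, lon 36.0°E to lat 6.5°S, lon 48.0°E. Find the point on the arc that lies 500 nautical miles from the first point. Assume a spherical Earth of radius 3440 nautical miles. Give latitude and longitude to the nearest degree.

From cos δ = sin φ₁ sin φ₂ + cos φ₁ cos φ₂ cos Δλ, the central angle is δ ≈ 1.138 rad (65.2°). The total great-circle distance is δ·R ≈ 1.138 × 3440 ≈ 3916 nmi, so the target fraction is f = 500/3916 ≈ 0.128.
Interpolate at f ≈ 0.128 with slerp weights a = sin((1−f)δ)/sin δ ≈ 0.923, b = sin(fδ)/sin δ ≈ 0.160.
p = a·p₁ + b·p₂ ≈ (0.502, 0.405, 0.764); φ = arcsin(p_z) ≈ 49.85°, λ = atan2(p_y, p_x) ≈ 38.93°.

≈ lat 50°N, lon 39°E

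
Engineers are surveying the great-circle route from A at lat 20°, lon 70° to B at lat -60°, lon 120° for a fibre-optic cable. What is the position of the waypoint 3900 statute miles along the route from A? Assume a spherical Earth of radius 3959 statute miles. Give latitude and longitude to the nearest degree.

≈ lat -32°, lon 92°

The haversine formula gives a central angle δ ≈ 1.565 rad (89.7°) between the endpoints. The total great-circle distance is δ·R ≈ 1.565 × 3959 ≈ 6196 mi, so the target fraction is f = 3900/6196 ≈ 0.629.
Interpolate at f ≈ 0.629 with slerp weights a = sin((1−f)δ)/sin δ ≈ 0.548, b = sin(fδ)/sin δ ≈ 0.833.
p = a·p₁ + b·p₂ ≈ (-0.032, 0.845, -0.534); φ = arcsin(p_z) ≈ -32.30°, λ = atan2(p_y, p_x) ≈ 92.19°.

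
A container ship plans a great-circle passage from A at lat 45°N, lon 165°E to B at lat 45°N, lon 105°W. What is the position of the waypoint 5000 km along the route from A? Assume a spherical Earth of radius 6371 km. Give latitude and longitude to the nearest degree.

≈ lat 52°N, lon 125°W

The haversine formula gives a central angle δ ≈ 1.047 rad (60.0°) between the endpoints. The total great-circle distance is δ·R ≈ 1.047 × 6371 ≈ 6672 km, so the target fraction is f = 5000/6672 ≈ 0.749.
Interpolate at f ≈ 0.749 with slerp weights a = sin((1−f)δ)/sin δ ≈ 0.300, b = sin(fδ)/sin δ ≈ 0.816.
p = a·p₁ + b·p₂ ≈ (-0.354, -0.503, 0.789); φ = arcsin(p_z) ≈ 52.07°, λ = atan2(p_y, p_x) ≈ -125.16°.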